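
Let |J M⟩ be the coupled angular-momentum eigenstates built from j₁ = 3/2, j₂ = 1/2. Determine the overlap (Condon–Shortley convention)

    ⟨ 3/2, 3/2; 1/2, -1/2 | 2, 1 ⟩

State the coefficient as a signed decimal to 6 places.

+0.500000

√[5·0!3!1!/5! · 3!0!0!1!3!1!] = √(9)
  +(−1)^0/∏(0,0,0,0,3,1)! = 1/6  (running 1/6)
⟨..|..⟩ = √(9)·(1/6) = +0.500000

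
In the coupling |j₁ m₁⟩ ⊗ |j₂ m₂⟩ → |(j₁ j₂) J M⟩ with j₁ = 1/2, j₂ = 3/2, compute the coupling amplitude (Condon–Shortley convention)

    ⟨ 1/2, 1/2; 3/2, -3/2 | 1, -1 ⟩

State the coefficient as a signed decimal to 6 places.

+√(3/4) = +0.866025

triangle: 1!·0!·2!/4! = 2/24
(j±m)!: 1!·0!·0!·3!·0!·2! = 12
prefactor² = (2J+1)·Δ·N² = 3
  k=0: +1/(0!·1!·0!·0!·0!·2!) = 1/2
Σ = 1/2  ⇒  CG² = 3·1/2² = 3/4
CG = +√(3/4) = +0.866025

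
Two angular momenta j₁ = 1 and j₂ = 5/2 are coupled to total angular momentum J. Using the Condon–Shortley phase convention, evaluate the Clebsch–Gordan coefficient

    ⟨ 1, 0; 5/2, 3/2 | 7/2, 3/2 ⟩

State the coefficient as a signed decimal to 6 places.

+0.690066

√[8·0!2!5!/8! · 1!1!4!1!5!2!] = √(1920/7)
  +(−1)^0/∏(0,0,1,4,1,1)! = 1/24  (running 1/24)
⟨..|..⟩ = √(1920/7)·(1/24) = +0.690066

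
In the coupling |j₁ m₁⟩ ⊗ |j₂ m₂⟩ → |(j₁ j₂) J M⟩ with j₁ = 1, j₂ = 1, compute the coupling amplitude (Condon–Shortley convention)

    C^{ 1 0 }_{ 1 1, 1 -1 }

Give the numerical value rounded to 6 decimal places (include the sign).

+√(1/2) = +0.707107

j₁+j₂−J=1  J+j₁−j₂=1  J−j₁+j₂=1  j₁+j₂+J+1=4
(j₁±m₁, j₂±m₂, J±M) = (2,0,0,2,1,1)
P² = 1/2
sum k=0..0:
  [0] +1/1 = 1
S = 1
C² = P²·S² = 1/2 ; C = +0.707107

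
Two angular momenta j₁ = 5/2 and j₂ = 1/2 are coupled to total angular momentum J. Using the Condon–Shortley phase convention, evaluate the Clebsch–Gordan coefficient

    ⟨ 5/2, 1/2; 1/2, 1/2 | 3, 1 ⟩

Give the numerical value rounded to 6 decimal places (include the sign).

+√(2/3) = +0.816497

√[7·0!5!1!/7! · 3!2!1!0!4!2!] = √(96)
  +(−1)^0/∏(0,0,2,1,3,0)! = 1/12  (running 1/12)
⟨..|..⟩ = √(96)·(1/12) = +0.816497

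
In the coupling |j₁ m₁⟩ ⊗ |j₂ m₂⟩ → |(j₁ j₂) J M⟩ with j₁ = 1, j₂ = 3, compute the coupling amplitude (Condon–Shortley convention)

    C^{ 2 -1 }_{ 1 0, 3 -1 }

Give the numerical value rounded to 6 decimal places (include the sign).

j₁+j₂−J=2  J+j₁−j₂=0  J−j₁+j₂=4  j₁+j₂+J+1=7
(j₁±m₁, j₂±m₂, J±M) = (1,1,2,4,1,3)
P² = 96/7
sum k=1..1:
  [1] −1/6 = -1/6
S = -1/6
C² = P²·S² = 8/21 ; C = -0.617213

−√(8/21) ≈ -0.617213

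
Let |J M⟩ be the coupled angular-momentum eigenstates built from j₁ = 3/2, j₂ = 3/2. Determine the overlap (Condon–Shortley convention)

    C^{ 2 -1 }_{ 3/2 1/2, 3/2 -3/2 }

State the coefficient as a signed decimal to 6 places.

√[5·1!2!2!/6! · 2!1!0!3!1!3!] = √(2)
  +(−1)^0/∏(0,1,1,0,1,2)! = 1/2  (running 1/2)
⟨..|..⟩ = √(2)·(1/2) = +0.707107

+0.707107  (= +√(1/2))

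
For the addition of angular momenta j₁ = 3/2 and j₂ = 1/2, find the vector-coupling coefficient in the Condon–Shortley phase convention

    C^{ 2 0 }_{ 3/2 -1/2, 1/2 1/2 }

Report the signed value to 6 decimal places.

+0.707107

√[5·0!3!1!/5! · 1!2!1!0!2!2!] = √(2)
  +(−1)^0/∏(0,0,2,1,1,0)! = 1/2  (running 1/2)
⟨..|..⟩ = √(2)·(1/2) = +0.707107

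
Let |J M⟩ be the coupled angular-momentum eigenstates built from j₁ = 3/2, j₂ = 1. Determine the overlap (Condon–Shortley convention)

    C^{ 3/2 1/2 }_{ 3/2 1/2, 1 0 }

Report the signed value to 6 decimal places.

j₁+j₂−J=1  J+j₁−j₂=2  J−j₁+j₂=1  j₁+j₂+J+1=5
(j₁±m₁, j₂±m₂, J±M) = (2,1,1,1,2,1)
P² = 4/15
sum k=0..1:
  [0] +1/1 = 1
  [1] −1/2 = -1/2
S = 1/2
C² = P²·S² = 1/15 ; C = +0.258199

+√(1/15) ≈ +0.258199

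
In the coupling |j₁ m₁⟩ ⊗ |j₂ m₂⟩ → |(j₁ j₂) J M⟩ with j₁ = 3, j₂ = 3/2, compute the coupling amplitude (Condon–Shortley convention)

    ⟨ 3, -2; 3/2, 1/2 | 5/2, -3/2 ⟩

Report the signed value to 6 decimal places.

+√(1/14) ≈ +0.267261

triangle: 2!*4!*1!/8! = 48/40320
(j±m)!: 1!*5!*2!*1!*1!*4! = 5760
prefactor² = (2J+1)*Δ*N² = 288/7
  k=1: −1/(1!*1!*4!*1!*0!*0!) = -1/24
  k=2: +1/(2!*0!*3!*0!*1!*1!) = 1/12
Σ = 1/24  ⇒  CG² = 288/7*1/24² = 1/14
CG = +√(1/14) = +0.267261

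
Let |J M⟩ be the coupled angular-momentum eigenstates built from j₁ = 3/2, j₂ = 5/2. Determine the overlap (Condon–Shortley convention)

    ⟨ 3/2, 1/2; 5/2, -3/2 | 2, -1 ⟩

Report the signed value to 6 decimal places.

+√(1/42) ≈ +0.154303

triangle: 2!*1!*3!/7! = 12/5040
(j±m)!: 2!*1!*1!*4!*1!*3! = 288
prefactor² = (2J+1)*Δ*N² = 24/7
  k=0: +1/(0!*2!*1!*1!*0!*2!) = 1/4
  k=1: −1/(1!*1!*0!*0!*1!*3!) = -1/6
Σ = 1/12  ⇒  CG² = 24/7*1/12² = 1/42
CG = +√(1/42) = +0.154303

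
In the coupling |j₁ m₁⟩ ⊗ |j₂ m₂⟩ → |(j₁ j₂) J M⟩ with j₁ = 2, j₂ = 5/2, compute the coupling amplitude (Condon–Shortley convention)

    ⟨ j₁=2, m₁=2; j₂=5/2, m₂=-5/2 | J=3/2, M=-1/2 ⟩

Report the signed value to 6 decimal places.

j₁+j₂−J=3  J+j₁−j₂=1  J−j₁+j₂=2  j₁+j₂+J+1=7
(j₁±m₁, j₂±m₂, J±M) = (4,0,0,5,1,2)
P² = 384/7
sum k=0..0:
  [0] +1/12 = 1/12
S = 1/12
C² = P²·S² = 8/21 ; C = +0.617213

+√(8/21) = +0.617213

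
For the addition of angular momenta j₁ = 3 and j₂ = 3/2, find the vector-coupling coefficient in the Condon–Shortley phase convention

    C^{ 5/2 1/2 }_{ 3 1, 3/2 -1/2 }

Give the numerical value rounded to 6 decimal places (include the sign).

-0.119523

j₁+j₂−J=2  J+j₁−j₂=4  J−j₁+j₂=1  j₁+j₂+J+1=8
(j₁±m₁, j₂±m₂, J±M) = (4,2,1,2,3,2)
P² = 288/35
sum k=0..1:
  [0] +1/8 = 1/8
  [1] −1/6 = -1/6
S = -1/24
C² = P²·S² = 1/70 ; C = -0.119523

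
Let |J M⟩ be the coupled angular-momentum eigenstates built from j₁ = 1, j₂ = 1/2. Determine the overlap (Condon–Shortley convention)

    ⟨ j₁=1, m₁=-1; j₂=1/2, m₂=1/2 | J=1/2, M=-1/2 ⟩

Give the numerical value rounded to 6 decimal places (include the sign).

j₁+j₂−J=1  J+j₁−j₂=1  J−j₁+j₂=0  j₁+j₂+J+1=3
(j₁±m₁, j₂±m₂, J±M) = (0,2,1,0,0,1)
P² = 2/3
sum k=1..1:
  [1] −1/1 = -1
S = -1
C² = P²·S² = 2/3 ; C = -0.816497

−√(2/3) = -0.816497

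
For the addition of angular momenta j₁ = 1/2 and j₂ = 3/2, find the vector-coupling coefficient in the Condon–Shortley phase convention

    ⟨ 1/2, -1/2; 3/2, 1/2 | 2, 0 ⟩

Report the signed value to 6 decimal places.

triangle: 0!·1!·3!/5! = 6/120
(j±m)!: 0!·1!·2!·1!·2!·2! = 8
prefactor² = (2J+1)·Δ·N² = 2
  k=0: +1/(0!·0!·1!·2!·0!·1!) = 1/2
Σ = 1/2  ⇒  CG² = 2·1/2² = 1/2
CG = +√(1/2) = +0.707107

+√(1/2) ≈ +0.707107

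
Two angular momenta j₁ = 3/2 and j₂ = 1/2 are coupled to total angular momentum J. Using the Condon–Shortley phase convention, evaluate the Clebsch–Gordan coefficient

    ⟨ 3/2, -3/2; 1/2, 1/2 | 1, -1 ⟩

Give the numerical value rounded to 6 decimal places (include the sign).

-0.866025

triangle: 1!×2!×0!/4! = 2/24
(j±m)!: 0!×3!×1!×0!×0!×2! = 12
prefactor² = (2J+1)×Δ×N² = 3
  k=1: −1/(1!×0!×2!×0!×0!×0!) = -1/2
Σ = -1/2  ⇒  CG² = 3×(-1/2)² = 3/4
CG = −√(3/4) = -0.866025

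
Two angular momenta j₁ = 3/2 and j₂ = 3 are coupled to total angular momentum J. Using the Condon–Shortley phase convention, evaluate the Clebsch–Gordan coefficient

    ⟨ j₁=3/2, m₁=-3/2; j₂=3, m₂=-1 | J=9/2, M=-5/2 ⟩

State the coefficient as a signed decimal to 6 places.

triangle: 0!×3!×6!/10! = 4320/3628800
(j±m)!: 0!×3!×2!×4!×2!×7! = 2903040
prefactor² = (2J+1)×Δ×N² = 34560
  k=0: +1/(0!×0!×3!×2!×0!×4!) = 1/288
Σ = 1/288  ⇒  CG² = 34560×1/288² = 5/12
CG = +√(5/12) = +0.645497

+0.645497  (= +√(5/12))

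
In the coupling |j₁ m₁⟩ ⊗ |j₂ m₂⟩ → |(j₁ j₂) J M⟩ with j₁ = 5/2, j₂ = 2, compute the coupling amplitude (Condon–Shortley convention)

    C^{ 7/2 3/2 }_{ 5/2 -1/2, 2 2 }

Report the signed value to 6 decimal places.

j₁+j₂−J=1  J+j₁−j₂=4  J−j₁+j₂=3  j₁+j₂+J+1=9
(j₁±m₁, j₂±m₂, J±M) = (2,3,4,0,5,2)
P² = 1536/7
sum k=1..1:
  [1] −1/24 = -1/24
S = -1/24
C² = P²·S² = 8/21 ; C = -0.617213

−√(8/21) = -0.617213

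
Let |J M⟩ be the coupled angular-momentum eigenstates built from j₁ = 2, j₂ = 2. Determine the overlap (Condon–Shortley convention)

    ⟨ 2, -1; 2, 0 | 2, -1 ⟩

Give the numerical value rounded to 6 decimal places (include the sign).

-0.267261  (= −√(1/14))

j₁+j₂−J=2  J+j₁−j₂=2  J−j₁+j₂=2  j₁+j₂+J+1=7
(j₁±m₁, j₂±m₂, J±M) = (1,3,2,2,1,3)
P² = 8/7
sum k=1..2:
  [1] −1/2 = -1/2
  [2] +1/4 = 1/4
S = -1/4
C² = P²·S² = 1/14 ; C = -0.267261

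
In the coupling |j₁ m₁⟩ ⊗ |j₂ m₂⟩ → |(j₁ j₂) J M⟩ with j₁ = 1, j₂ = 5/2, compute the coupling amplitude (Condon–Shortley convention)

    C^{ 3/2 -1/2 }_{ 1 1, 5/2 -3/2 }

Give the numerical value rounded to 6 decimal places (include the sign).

triangle: 2!×0!×3!/6! = 12/720
(j±m)!: 2!×0!×1!×4!×1!×2! = 96
prefactor² = (2J+1)×Δ×N² = 32/5
  k=0: +1/(0!×2!×0!×1!×0!×2!) = 1/4
Σ = 1/4  ⇒  CG² = 32/5×1/4² = 2/5
CG = +√(2/5) = +0.632456

+√(2/5) ≈ +0.632456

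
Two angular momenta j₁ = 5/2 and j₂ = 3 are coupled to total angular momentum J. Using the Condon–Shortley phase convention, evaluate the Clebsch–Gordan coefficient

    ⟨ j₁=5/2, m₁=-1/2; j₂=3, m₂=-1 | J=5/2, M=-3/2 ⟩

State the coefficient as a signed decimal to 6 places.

−√(1/35) ≈ -0.169031

j₁+j₂−J=3  J+j₁−j₂=2  J−j₁+j₂=3  j₁+j₂+J+1=9
(j₁±m₁, j₂±m₂, J±M) = (2,3,2,4,1,4)
P² = 576/35
sum k=1..2:
  [1] −1/8 = -1/8
  [2] +1/12 = 1/12
S = -1/24
C² = P²·S² = 1/35 ; C = -0.169031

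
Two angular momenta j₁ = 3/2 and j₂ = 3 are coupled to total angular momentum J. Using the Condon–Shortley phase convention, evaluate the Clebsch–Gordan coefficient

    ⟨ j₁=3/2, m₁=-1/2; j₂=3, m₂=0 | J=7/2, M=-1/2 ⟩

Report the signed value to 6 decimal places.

−√(2/21) = -0.308607

triangle: 1!×2!×5!/9! = 240/362880
(j±m)!: 1!×2!×3!×3!×3!×4! = 10368
prefactor² = (2J+1)×Δ×N² = 384/7
  k=0: +1/(0!×1!×2!×3!×0!×2!) = 1/24
  k=1: −1/(1!×0!×1!×2!×1!×3!) = -1/12
Σ = -1/24  ⇒  CG² = 384/7×(-1/24)² = 2/21
CG = −√(2/21) = -0.308607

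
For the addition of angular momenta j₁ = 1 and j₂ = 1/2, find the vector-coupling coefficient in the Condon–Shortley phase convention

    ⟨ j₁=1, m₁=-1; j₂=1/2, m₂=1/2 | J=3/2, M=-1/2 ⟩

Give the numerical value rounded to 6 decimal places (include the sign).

+√(1/3) ≈ +0.577350

√[4·0!2!1!/4! · 0!2!1!0!1!2!] = √(4/3)
  +(−1)^0/∏(0,0,2,1,0,0)! = 1/2  (running 1/2)
⟨..|..⟩ = √(4/3)·(1/2) = +0.577350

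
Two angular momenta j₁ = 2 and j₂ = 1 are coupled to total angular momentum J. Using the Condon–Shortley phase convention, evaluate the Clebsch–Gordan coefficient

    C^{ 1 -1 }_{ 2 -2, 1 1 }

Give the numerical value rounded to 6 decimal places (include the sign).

+√(3/5) = +0.774597

j₁+j₂−J=2  J+j₁−j₂=2  J−j₁+j₂=0  j₁+j₂+J+1=5
(j₁±m₁, j₂±m₂, J±M) = (0,4,2,0,0,2)
P² = 48/5
sum k=2..2:
  [2] +1/4 = 1/4
S = 1/4
C² = P²·S² = 3/5 ; C = +0.774597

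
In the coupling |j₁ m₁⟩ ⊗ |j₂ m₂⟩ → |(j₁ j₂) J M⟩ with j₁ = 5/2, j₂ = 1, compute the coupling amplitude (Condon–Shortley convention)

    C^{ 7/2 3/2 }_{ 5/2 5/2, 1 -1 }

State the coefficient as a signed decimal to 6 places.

triangle: 0!·5!·2!/8! = 240/40320
(j±m)!: 5!·0!·0!·2!·5!·2! = 57600
prefactor² = (2J+1)·Δ·N² = 19200/7
  k=0: +1/(0!·0!·0!·0!·5!·2!) = 1/240
Σ = 1/240  ⇒  CG² = 19200/7·1/240² = 1/21
CG = +√(1/21) = +0.218218

+√(1/21) ≈ +0.218218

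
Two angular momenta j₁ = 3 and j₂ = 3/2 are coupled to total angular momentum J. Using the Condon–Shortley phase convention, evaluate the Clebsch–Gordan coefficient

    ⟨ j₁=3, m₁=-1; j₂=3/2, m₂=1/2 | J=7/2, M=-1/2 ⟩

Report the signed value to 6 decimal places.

-0.534522  (= −√(2/7))

√[8·1!5!2!/9! · 2!4!2!1!3!4!] = √(512/7)
  +(−1)^0/∏(0,1,4,2,1,0)! = 1/48  (running 1/48)
  +(−1)^1/∏(1,0,3,1,2,1)! = -1/12  (running -1/16)
⟨..|..⟩ = √(512/7)·(-1/16) = -0.534522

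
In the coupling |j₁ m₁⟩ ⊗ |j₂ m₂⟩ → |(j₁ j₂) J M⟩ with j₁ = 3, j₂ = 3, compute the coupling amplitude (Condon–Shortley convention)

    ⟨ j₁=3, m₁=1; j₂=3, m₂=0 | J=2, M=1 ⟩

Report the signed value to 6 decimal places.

√[5·4!2!2!/9! · 4!2!3!3!3!1!] = √(96/7)
  +(−1)^1/∏(1,3,1,2,1,0)! = -1/12  (running -1/12)
  +(−1)^2/∏(2,2,0,1,2,1)! = 1/8  (running 1/24)
⟨..|..⟩ = √(96/7)·(1/24) = +0.154303

+√(1/42) ≈ +0.154303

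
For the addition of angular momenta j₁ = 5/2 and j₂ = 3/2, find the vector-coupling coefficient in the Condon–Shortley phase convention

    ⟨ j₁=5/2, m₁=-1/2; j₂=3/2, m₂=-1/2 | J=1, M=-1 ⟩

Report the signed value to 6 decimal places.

−√(3/20) = -0.387298

triangle: 3!·2!·0!/6! = 12/720
(j±m)!: 2!·3!·1!·2!·0!·2! = 48
prefactor² = (2J+1)·Δ·N² = 12/5
  k=1: −1/(1!·2!·2!·0!·0!·0!) = -1/4
Σ = -1/4  ⇒  CG² = 12/5·(-1/4)² = 3/20
CG = −√(3/20) = -0.387298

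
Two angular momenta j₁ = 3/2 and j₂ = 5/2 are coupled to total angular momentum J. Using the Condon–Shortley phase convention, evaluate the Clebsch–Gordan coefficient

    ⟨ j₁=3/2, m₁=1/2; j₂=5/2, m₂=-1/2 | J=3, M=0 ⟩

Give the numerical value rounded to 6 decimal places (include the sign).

+√(1/5) ≈ +0.447214

√[7·1!2!4!/8! · 2!1!2!3!3!3!] = √(36/5)
  +(−1)^0/∏(0,1,1,2,1,2)! = 1/4  (running 1/4)
  +(−1)^1/∏(1,0,0,1,2,3)! = -1/12  (running 1/6)
⟨..|..⟩ = √(36/5)·(1/6) = +0.447214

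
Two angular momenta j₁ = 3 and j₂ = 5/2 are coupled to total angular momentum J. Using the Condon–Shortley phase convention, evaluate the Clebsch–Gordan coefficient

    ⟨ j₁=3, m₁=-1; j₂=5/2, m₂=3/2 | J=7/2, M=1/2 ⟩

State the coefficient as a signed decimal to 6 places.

√[8·2!4!3!/10! · 2!4!4!1!4!3!] = √(18432/175)
  +(−1)^1/∏(1,1,3,3,1,0)! = -1/36  (running -1/36)
  +(−1)^2/∏(2,0,2,2,2,1)! = 1/16  (running 5/144)
⟨..|..⟩ = √(18432/175)·(5/144) = +0.356348

+0.356348  (= +√(8/63))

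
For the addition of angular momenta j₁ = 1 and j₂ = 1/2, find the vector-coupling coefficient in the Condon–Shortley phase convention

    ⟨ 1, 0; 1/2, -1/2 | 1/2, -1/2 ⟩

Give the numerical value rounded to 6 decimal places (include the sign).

triangle: 1!*1!*0!/3! = 1/6
(j±m)!: 1!*1!*0!*1!*0!*1! = 1
prefactor² = (2J+1)*Δ*N² = 1/3
  k=0: +1/(0!*1!*1!*0!*0!*0!) = 1
Σ = 1  ⇒  CG² = 1/3*1² = 1/3
CG = +√(1/3) = +0.577350

+√(1/3) ≈ +0.577350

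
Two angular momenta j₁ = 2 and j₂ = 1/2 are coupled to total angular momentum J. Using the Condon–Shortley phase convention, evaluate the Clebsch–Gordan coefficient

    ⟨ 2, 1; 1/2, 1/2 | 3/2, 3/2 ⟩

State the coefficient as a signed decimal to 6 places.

-0.447214

triangle: 1!·3!·0!/5! = 6/120
(j±m)!: 3!·1!·1!·0!·3!·0! = 36
prefactor² = (2J+1)·Δ·N² = 36/5
  k=1: −1/(1!·0!·0!·0!·3!·0!) = -1/6
Σ = -1/6  ⇒  CG² = 36/5·(-1/6)² = 1/5
CG = −√(1/5) = -0.447214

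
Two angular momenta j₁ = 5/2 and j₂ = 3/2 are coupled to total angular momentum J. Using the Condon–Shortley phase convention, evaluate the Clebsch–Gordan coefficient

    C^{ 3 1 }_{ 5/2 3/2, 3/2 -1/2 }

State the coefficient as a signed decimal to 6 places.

√[7·1!4!2!/8! · 4!1!1!2!4!2!] = √(96/5)
  +(−1)^0/∏(0,1,1,1,3,1)! = 1/6  (running 1/6)
  +(−1)^1/∏(1,0,0,0,4,2)! = -1/48  (running 7/48)
⟨..|..⟩ = √(96/5)·(7/48) = +0.639010

+√(49/120) = +0.639010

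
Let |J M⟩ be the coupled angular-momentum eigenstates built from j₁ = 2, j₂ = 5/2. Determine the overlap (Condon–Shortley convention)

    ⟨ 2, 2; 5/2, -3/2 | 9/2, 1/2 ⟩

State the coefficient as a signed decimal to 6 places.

+√(5/126) ≈ +0.199205

√[10·0!4!5!/10! · 4!0!1!4!5!4!] = √(92160/7)
  +(−1)^0/∏(0,0,0,1,4,4)! = 1/576  (running 1/576)
⟨..|..⟩ = √(92160/7)·(1/576) = +0.199205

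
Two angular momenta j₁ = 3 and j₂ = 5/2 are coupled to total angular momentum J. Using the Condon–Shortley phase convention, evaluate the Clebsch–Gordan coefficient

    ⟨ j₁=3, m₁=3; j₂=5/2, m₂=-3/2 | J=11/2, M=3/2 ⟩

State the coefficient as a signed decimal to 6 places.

j₁+j₂−J=0  J+j₁−j₂=6  J−j₁+j₂=5  j₁+j₂+J+1=12
(j₁±m₁, j₂±m₂, J±M) = (6,0,1,4,7,4)
P² = 49766400/11
sum k=0..0:
  [0] +1/17280 = 1/17280
S = 1/17280
C² = P²·S² = 1/66 ; C = +0.123091

+0.123091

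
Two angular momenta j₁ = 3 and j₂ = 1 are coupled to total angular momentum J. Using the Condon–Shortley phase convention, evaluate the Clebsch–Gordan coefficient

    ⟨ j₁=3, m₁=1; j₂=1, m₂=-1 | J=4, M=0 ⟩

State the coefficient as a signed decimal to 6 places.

triangle: 0!·6!·2!/9! = 1440/362880
(j±m)!: 4!·2!·0!·2!·4!·4! = 55296
prefactor² = (2J+1)·Δ·N² = 13824/7
  k=0: +1/(0!·0!·2!·0!·4!·2!) = 1/96
Σ = 1/96  ⇒  CG² = 13824/7·1/96² = 3/14
CG = +√(3/14) = +0.462910

+√(3/14) ≈ +0.462910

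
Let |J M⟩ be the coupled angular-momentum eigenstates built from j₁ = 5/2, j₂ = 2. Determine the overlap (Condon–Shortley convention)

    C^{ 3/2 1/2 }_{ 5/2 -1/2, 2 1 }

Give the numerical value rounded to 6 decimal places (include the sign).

+0.487950

j₁+j₂−J=3  J+j₁−j₂=2  J−j₁+j₂=1  j₁+j₂+J+1=7
(j₁±m₁, j₂±m₂, J±M) = (2,3,3,1,2,1)
P² = 48/35
sum k=2..3:
  [2] +1/2 = 1/2
  [3] −1/12 = -1/12
S = 5/12
C² = P²·S² = 5/21 ; C = +0.487950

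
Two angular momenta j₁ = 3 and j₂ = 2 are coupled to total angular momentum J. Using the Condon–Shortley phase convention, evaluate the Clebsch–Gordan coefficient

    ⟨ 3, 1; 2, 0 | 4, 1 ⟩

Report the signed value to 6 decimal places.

triangle: 1!·5!·3!/10! = 720/3628800
(j±m)!: 4!·2!·2!·2!·5!·3! = 138240
prefactor² = (2J+1)·Δ·N² = 1728/7
  k=0: +1/(0!·1!·2!·2!·3!·1!) = 1/24
  k=1: −1/(1!·0!·1!·1!·4!·2!) = -1/48
Σ = 1/48  ⇒  CG² = 1728/7·1/48² = 3/28
CG = +√(3/28) = +0.327327

+0.327327  (= +√(3/28))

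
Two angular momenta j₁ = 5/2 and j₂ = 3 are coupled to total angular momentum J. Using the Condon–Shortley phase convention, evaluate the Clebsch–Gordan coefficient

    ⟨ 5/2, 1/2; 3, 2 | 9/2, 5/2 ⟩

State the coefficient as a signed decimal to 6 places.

-0.497468

√[10·1!4!5!/11! · 3!2!5!1!7!2!] = √(115200/11)
  +(−1)^0/∏(0,1,2,5,2,0)! = 1/480  (running 1/480)
  +(−1)^1/∏(1,0,1,4,3,1)! = -1/144  (running -7/1440)
⟨..|..⟩ = √(115200/11)·(-7/1440) = -0.497468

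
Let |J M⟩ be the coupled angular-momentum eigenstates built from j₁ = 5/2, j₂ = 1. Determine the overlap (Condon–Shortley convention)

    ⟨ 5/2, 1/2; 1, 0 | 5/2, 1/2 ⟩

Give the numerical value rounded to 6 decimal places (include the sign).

+0.169031

√[6·1!4!1!/7! · 3!2!1!1!3!2!] = √(144/35)
  +(−1)^0/∏(0,1,2,1,2,0)! = 1/4  (running 1/4)
  +(−1)^1/∏(1,0,1,0,3,1)! = -1/6  (running 1/12)
⟨..|..⟩ = √(144/35)·(1/12) = +0.169031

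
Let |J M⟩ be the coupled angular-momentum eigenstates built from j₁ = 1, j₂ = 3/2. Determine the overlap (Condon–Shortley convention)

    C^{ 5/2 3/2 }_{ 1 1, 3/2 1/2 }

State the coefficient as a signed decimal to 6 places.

+√(3/5) ≈ +0.774597

triangle: 0!*2!*3!/6! = 12/720
(j±m)!: 2!*0!*2!*1!*4!*1! = 96
prefactor² = (2J+1)*Δ*N² = 48/5
  k=0: +1/(0!*0!*0!*2!*2!*1!) = 1/4
Σ = 1/4  ⇒  CG² = 48/5*1/4² = 3/5
CG = +√(3/5) = +0.774597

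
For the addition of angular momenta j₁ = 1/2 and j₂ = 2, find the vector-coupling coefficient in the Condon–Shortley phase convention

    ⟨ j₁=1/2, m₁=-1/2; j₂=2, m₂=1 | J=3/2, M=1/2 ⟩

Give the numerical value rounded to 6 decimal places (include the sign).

j₁+j₂−J=1  J+j₁−j₂=0  J−j₁+j₂=3  j₁+j₂+J+1=5
(j₁±m₁, j₂±m₂, J±M) = (0,1,3,1,2,1)
P² = 12/5
sum k=1..1:
  [1] −1/2 = -1/2
S = -1/2
C² = P²·S² = 3/5 ; C = -0.774597

−√(3/5) = -0.774597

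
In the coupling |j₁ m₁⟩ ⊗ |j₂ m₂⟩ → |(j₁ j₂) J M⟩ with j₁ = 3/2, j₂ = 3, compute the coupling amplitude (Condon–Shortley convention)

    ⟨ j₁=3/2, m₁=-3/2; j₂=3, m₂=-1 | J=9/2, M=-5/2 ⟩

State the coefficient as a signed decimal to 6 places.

+0.645497  (= +√(5/12))

j₁+j₂−J=0  J+j₁−j₂=3  J−j₁+j₂=6  j₁+j₂+J+1=10
(j₁±m₁, j₂±m₂, J±M) = (0,3,2,4,2,7)
P² = 34560
sum k=0..0:
  [0] +1/288 = 1/288
S = 1/288
C² = P²·S² = 5/12 ; C = +0.645497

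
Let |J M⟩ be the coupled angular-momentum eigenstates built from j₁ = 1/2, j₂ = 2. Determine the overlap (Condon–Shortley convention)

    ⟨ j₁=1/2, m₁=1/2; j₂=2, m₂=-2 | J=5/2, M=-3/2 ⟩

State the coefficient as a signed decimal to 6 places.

triangle: 0!*1!*4!/6! = 24/720
(j±m)!: 1!*0!*0!*4!*1!*4! = 576
prefactor² = (2J+1)*Δ*N² = 576/5
  k=0: +1/(0!*0!*0!*0!*1!*4!) = 1/24
Σ = 1/24  ⇒  CG² = 576/5*1/24² = 1/5
CG = +√(1/5) = +0.447214

+√(1/5) ≈ +0.447214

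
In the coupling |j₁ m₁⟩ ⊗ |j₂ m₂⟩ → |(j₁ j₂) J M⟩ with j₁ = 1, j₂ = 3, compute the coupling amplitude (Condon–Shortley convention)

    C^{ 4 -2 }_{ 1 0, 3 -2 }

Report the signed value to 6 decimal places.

+√(3/7) = +0.654654

j₁+j₂−J=0  J+j₁−j₂=2  J−j₁+j₂=6  j₁+j₂+J+1=9
(j₁±m₁, j₂±m₂, J±M) = (1,1,1,5,2,6)
P² = 43200/7
sum k=0..0:
  [0] +1/120 = 1/120
S = 1/120
C² = P²·S² = 3/7 ; C = +0.654654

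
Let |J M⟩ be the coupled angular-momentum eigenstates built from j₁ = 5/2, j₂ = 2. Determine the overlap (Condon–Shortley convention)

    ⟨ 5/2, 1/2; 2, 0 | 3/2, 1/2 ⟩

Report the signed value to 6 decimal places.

√[4·3!2!1!/7! · 3!2!2!2!2!1!] = √(32/35)
  +(−1)^1/∏(1,2,1,1,1,0)! = -1/2  (running -1/2)
  +(−1)^2/∏(2,1,0,0,2,1)! = 1/4  (running -1/4)
⟨..|..⟩ = √(32/35)·(-1/4) = -0.239046

−√(2/35) = -0.239046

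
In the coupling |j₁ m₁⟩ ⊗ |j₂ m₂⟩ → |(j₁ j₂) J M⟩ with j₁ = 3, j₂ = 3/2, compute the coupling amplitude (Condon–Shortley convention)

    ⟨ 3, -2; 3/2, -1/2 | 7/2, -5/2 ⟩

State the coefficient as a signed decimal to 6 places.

j₁+j₂−J=1  J+j₁−j₂=5  J−j₁+j₂=2  j₁+j₂+J+1=9
(j₁±m₁, j₂±m₂, J±M) = (1,5,1,2,1,6)
P² = 6400/7
sum k=0..1:
  [0] +1/120 = 1/120
  [1] −1/48 = -1/48
S = -1/80
C² = P²·S² = 1/7 ; C = -0.377964

−√(1/7) = -0.377964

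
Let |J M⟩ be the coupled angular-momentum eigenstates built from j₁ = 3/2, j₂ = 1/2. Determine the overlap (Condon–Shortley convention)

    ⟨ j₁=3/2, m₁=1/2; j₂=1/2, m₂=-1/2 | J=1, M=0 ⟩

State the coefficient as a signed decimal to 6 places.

triangle: 1!×2!×0!/4! = 2/24
(j±m)!: 2!×1!×0!×1!×1!×1! = 2
prefactor² = (2J+1)×Δ×N² = 1/2
  k=0: +1/(0!×1!×1!×0!×1!×0!) = 1
Σ = 1  ⇒  CG² = 1/2×1² = 1/2
CG = +√(1/2) = +0.707107

+√(1/2) = +0.707107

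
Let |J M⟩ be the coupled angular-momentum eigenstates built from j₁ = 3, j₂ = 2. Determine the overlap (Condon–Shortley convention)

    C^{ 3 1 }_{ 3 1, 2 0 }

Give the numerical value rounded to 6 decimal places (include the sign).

-0.387298

triangle: 2!·4!·2!/9! = 96/362880
(j±m)!: 4!·2!·2!·2!·4!·2! = 9216
prefactor² = (2J+1)·Δ·N² = 256/15
  k=0: +1/(0!·2!·2!·2!·2!·0!) = 1/16
  k=1: −1/(1!·1!·1!·1!·3!·1!) = -1/6
  k=2: +1/(2!·0!·0!·0!·4!·2!) = 1/96
Σ = -3/32  ⇒  CG² = 256/15·(-3/32)² = 3/20
CG = −√(3/20) = -0.387298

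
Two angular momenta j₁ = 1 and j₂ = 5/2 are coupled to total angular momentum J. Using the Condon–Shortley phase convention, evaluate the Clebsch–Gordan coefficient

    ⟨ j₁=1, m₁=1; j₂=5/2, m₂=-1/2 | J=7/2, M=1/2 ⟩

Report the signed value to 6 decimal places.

+0.534522  (= +√(2/7))

√[8·0!2!5!/8! · 2!0!2!3!4!3!] = √(1152/7)
  +(−1)^0/∏(0,0,0,2,2,3)! = 1/24  (running 1/24)
⟨..|..⟩ = √(1152/7)·(1/24) = +0.534522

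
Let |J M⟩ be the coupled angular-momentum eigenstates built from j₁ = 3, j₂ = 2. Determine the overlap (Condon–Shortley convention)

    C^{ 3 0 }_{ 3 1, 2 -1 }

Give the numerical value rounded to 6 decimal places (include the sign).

+√(1/30) = +0.182574

triangle: 2!×4!×2!/9! = 96/362880
(j±m)!: 4!×2!×1!×3!×3!×3! = 10368
prefactor² = (2J+1)×Δ×N² = 96/5
  k=0: +1/(0!×2!×2!×1!×2!×1!) = 1/8
  k=1: −1/(1!×1!×1!×0!×3!×2!) = -1/12
Σ = 1/24  ⇒  CG² = 96/5×1/24² = 1/30
CG = +√(1/30) = +0.182574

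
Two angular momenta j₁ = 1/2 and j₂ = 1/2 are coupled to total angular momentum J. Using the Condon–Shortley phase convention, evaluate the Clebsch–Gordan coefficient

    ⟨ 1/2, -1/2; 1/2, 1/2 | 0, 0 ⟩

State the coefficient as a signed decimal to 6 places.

√[1·1!0!0!/2! · 0!1!1!0!0!0!] = √(1/2)
  +(−1)^1/∏(1,0,0,0,0,0)! = -1  (running -1)
⟨..|..⟩ = √(1/2)·(-1) = -0.707107

−√(1/2) = -0.707107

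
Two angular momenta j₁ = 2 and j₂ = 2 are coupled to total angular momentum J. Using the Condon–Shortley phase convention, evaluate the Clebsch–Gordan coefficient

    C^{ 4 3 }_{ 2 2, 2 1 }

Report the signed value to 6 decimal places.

triangle: 0!·4!·4!/9! = 576/362880
(j±m)!: 4!·0!·3!·1!·7!·1! = 725760
prefactor² = (2J+1)·Δ·N² = 10368
  k=0: +1/(0!·0!·0!·3!·4!·1!) = 1/144
Σ = 1/144  ⇒  CG² = 10368·1/144² = 1/2
CG = +√(1/2) = +0.707107

+√(1/2) = +0.707107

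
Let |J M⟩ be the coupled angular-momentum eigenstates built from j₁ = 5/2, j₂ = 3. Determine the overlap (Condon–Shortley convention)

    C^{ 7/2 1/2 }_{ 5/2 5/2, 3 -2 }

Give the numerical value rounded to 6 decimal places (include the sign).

triangle: 2!×3!×4!/10! = 288/3628800
(j±m)!: 5!×0!×1!×5!×4!×3! = 2073600
prefactor² = (2J+1)×Δ×N² = 9216/7
  k=0: +1/(0!×2!×0!×1!×3!×3!) = 1/72
Σ = 1/72  ⇒  CG² = 9216/7×1/72² = 16/63
CG = +√(16/63) = +0.503953

+√(16/63) ≈ +0.503953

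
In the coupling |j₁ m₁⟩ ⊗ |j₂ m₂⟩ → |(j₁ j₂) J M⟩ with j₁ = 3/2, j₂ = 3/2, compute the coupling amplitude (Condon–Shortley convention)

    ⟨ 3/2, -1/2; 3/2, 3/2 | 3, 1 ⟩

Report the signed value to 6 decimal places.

triangle: 0!*3!*3!/7! = 36/5040
(j±m)!: 1!*2!*3!*0!*4!*2! = 576
prefactor² = (2J+1)*Δ*N² = 144/5
  k=0: +1/(0!*0!*2!*3!*1!*0!) = 1/12
Σ = 1/12  ⇒  CG² = 144/5*1/12² = 1/5
CG = +√(1/5) = +0.447214

+√(1/5) ≈ +0.447214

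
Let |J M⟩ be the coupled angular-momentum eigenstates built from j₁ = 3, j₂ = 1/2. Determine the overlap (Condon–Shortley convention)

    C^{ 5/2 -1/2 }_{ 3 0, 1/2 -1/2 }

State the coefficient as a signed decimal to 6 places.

j₁+j₂−J=1  J+j₁−j₂=5  J−j₁+j₂=0  j₁+j₂+J+1=7
(j₁±m₁, j₂±m₂, J±M) = (3,3,0,1,2,3)
P² = 432/7
sum k=0..0:
  [0] +1/12 = 1/12
S = 1/12
C² = P²·S² = 3/7 ; C = +0.654654

+√(3/7) = +0.654654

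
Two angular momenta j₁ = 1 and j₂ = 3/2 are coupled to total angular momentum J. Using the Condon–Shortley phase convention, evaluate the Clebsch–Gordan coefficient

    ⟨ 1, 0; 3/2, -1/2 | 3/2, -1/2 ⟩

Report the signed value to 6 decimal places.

√[4·1!1!2!/5! · 1!1!1!2!1!2!] = √(4/15)
  +(−1)^0/∏(0,1,1,1,0,1)! = 1  (running 1)
  +(−1)^1/∏(1,0,0,0,1,2)! = -1/2  (running 1/2)
⟨..|..⟩ = √(4/15)·(1/2) = +0.258199

+0.258199  (= +√(1/15))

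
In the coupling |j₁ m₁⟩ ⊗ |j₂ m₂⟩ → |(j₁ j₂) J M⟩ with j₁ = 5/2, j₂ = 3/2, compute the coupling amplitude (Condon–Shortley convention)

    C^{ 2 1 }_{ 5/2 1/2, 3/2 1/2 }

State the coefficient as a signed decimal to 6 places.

j₁+j₂−J=2  J+j₁−j₂=3  J−j₁+j₂=1  j₁+j₂+J+1=7
(j₁±m₁, j₂±m₂, J±M) = (3,2,2,1,3,1)
P² = 12/7
sum k=1..2:
  [1] −1/2 = -1/2
  [2] +1/12 = 1/12
S = -5/12
C² = P²·S² = 25/84 ; C = -0.545545

-0.545545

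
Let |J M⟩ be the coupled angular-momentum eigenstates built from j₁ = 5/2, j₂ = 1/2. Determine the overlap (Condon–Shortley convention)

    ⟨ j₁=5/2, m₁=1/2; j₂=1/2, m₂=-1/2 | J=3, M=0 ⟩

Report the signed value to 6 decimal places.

triangle: 0!·5!·1!/7! = 120/5040
(j±m)!: 3!·2!·0!·1!·3!·3! = 432
prefactor² = (2J+1)·Δ·N² = 72
  k=0: +1/(0!·0!·2!·0!·3!·1!) = 1/12
Σ = 1/12  ⇒  CG² = 72·1/12² = 1/2
CG = +√(1/2) = +0.707107

+0.707107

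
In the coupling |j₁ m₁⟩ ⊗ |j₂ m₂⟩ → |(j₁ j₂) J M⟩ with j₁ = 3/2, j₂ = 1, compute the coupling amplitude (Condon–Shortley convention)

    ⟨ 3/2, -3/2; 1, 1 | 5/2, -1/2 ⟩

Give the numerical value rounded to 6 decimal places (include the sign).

+0.316228  (= +√(1/10))

√[6·0!3!2!/6! · 0!3!2!0!2!3!] = √(72/5)
  +(−1)^0/∏(0,0,3,2,0,0)! = 1/12  (running 1/12)
⟨..|..⟩ = √(72/5)·(1/12) = +0.316228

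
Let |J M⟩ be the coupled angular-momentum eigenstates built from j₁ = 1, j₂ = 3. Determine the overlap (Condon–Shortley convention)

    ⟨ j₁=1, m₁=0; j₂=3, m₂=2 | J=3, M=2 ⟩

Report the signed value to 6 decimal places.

-0.577350  (= −√(1/3))

j₁+j₂−J=1  J+j₁−j₂=1  J−j₁+j₂=5  j₁+j₂+J+1=8
(j₁±m₁, j₂±m₂, J±M) = (1,1,5,1,5,1)
P² = 300
sum k=0..1:
  [0] +1/120 = 1/120
  [1] −1/24 = -1/24
S = -1/30
C² = P²·S² = 1/3 ; C = -0.577350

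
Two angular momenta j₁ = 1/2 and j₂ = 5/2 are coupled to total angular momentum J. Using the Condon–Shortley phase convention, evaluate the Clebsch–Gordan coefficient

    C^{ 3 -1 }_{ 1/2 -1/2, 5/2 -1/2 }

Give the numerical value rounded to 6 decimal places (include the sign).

triangle: 0!*1!*5!/7! = 120/5040
(j±m)!: 0!*1!*2!*3!*2!*4! = 576
prefactor² = (2J+1)*Δ*N² = 96
  k=0: +1/(0!*0!*1!*2!*0!*3!) = 1/12
Σ = 1/12  ⇒  CG² = 96*1/12² = 2/3
CG = +√(2/3) = +0.816497

+0.816497  (= +√(2/3))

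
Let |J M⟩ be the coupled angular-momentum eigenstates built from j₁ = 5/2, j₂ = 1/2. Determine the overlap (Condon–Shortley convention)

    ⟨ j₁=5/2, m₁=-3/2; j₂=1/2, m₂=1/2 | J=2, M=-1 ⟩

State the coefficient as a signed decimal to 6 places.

-0.816497  (= −√(2/3))

j₁+j₂−J=1  J+j₁−j₂=4  J−j₁+j₂=0  j₁+j₂+J+1=6
(j₁±m₁, j₂±m₂, J±M) = (1,4,1,0,1,3)
P² = 24
sum k=1..1:
  [1] −1/6 = -1/6
S = -1/6
C² = P²·S² = 2/3 ; C = -0.816497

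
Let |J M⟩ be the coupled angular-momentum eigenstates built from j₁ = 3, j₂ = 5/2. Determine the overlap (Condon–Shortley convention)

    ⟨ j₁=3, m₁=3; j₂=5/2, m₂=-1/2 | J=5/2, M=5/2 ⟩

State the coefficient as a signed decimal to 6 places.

√[6·3!3!2!/9! · 6!0!2!3!5!0!] = √(8640/7)
  +(−1)^0/∏(0,3,0,2,3,0)! = 1/72  (running 1/72)
⟨..|..⟩ = √(8640/7)·(1/72) = +0.487950

+0.487950  (= +√(5/21))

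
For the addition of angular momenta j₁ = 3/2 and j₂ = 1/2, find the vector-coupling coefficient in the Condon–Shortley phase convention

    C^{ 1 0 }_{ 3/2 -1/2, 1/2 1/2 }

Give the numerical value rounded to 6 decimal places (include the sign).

j₁+j₂−J=1  J+j₁−j₂=2  J−j₁+j₂=0  j₁+j₂+J+1=4
(j₁±m₁, j₂±m₂, J±M) = (1,2,1,0,1,1)
P² = 1/2
sum k=1..1:
  [1] −1/1 = -1
S = -1
C² = P²·S² = 1/2 ; C = -0.707107

−√(1/2) ≈ -0.707107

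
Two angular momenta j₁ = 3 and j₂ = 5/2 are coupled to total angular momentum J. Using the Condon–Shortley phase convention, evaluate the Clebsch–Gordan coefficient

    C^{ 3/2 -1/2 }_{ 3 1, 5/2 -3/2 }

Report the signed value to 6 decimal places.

√[4·4!2!1!/8! · 4!2!1!4!1!2!] = √(384/35)
  +(−1)^0/∏(0,4,2,1,0,0)! = 1/48  (running 1/48)
  +(−1)^1/∏(1,3,1,0,1,1)! = -1/6  (running -7/48)
⟨..|..⟩ = √(384/35)·(-7/48) = -0.483046

-0.483046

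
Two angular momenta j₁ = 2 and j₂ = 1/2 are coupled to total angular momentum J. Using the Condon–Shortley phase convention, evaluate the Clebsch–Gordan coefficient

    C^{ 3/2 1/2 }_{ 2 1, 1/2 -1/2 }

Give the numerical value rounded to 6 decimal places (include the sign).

triangle: 1!*3!*0!/5! = 6/120
(j±m)!: 3!*1!*0!*1!*2!*1! = 12
prefactor² = (2J+1)*Δ*N² = 12/5
  k=0: +1/(0!*1!*1!*0!*2!*0!) = 1/2
Σ = 1/2  ⇒  CG² = 12/5*1/2² = 3/5
CG = +√(3/5) = +0.774597

+0.774597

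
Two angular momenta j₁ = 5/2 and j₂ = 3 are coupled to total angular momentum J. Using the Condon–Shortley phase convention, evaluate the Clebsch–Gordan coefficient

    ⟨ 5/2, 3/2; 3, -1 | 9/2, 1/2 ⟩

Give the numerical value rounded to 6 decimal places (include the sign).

+0.594588  (= +√(35/99))

√[10·1!4!5!/11! · 4!1!2!4!5!4!] = √(184320/77)
  +(−1)^0/∏(0,1,1,2,3,3)! = 1/72  (running 1/72)
  +(−1)^1/∏(1,0,0,1,4,4)! = -1/576  (running 7/576)
⟨..|..⟩ = √(184320/77)·(7/576) = +0.594588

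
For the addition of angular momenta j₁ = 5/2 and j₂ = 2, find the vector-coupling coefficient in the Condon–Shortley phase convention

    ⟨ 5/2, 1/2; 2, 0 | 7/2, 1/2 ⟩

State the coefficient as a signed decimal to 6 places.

+0.195180  (= +√(4/105))

triangle: 1!*4!*3!/9! = 144/362880
(j±m)!: 3!*2!*2!*2!*4!*3! = 6912
prefactor² = (2J+1)*Δ*N² = 768/35
  k=0: +1/(0!*1!*2!*2!*2!*1!) = 1/8
  k=1: −1/(1!*0!*1!*1!*3!*2!) = -1/12
Σ = 1/24  ⇒  CG² = 768/35*1/24² = 4/105
CG = +√(4/105) = +0.195180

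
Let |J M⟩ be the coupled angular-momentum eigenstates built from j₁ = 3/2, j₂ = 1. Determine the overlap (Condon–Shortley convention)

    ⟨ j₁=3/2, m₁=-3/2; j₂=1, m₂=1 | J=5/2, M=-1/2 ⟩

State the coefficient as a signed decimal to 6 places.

+0.316228

triangle: 0!·3!·2!/6! = 12/720
(j±m)!: 0!·3!·2!·0!·2!·3! = 144
prefactor² = (2J+1)·Δ·N² = 72/5
  k=0: +1/(0!·0!·3!·2!·0!·0!) = 1/12
Σ = 1/12  ⇒  CG² = 72/5·1/12² = 1/10
CG = +√(1/10) = +0.316228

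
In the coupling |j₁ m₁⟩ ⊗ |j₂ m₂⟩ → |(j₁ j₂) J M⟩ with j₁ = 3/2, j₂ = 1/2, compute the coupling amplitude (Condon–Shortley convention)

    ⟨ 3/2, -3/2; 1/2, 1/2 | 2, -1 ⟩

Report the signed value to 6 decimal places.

j₁+j₂−J=0  J+j₁−j₂=3  J−j₁+j₂=1  j₁+j₂+J+1=5
(j₁±m₁, j₂±m₂, J±M) = (0,3,1,0,1,3)
P² = 9
sum k=0..0:
  [0] +1/6 = 1/6
S = 1/6
C² = P²·S² = 1/4 ; C = +0.500000

+0.500000  (= +√(1/4))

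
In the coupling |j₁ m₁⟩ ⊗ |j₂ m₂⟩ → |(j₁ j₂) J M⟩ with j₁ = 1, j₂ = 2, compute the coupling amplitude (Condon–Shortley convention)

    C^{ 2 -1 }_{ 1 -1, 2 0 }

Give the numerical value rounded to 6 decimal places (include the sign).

−√(1/2) ≈ -0.707107

√[5·1!1!3!/6! · 0!2!2!2!1!3!] = √(2)
  +(−1)^1/∏(1,0,1,1,0,2)! = -1/2  (running -1/2)
⟨..|..⟩ = √(2)·(-1/2) = -0.707107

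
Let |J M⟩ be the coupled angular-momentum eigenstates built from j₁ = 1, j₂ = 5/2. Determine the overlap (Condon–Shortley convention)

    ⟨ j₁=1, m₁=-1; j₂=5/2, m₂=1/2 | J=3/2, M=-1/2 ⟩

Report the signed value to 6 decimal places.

triangle: 2!×0!×3!/6! = 12/720
(j±m)!: 0!×2!×3!×2!×1!×2! = 48
prefactor² = (2J+1)×Δ×N² = 16/5
  k=2: +1/(2!×0!×0!×1!×0!×2!) = 1/4
Σ = 1/4  ⇒  CG² = 16/5×1/4² = 1/5
CG = +√(1/5) = +0.447214

+√(1/5) = +0.447214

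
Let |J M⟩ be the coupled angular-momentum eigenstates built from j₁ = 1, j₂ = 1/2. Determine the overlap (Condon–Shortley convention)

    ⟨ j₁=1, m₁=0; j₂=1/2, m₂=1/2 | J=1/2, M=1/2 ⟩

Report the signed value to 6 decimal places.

−√(1/3) = -0.577350

j₁+j₂−J=1  J+j₁−j₂=1  J−j₁+j₂=0  j₁+j₂+J+1=3
(j₁±m₁, j₂±m₂, J±M) = (1,1,1,0,1,0)
P² = 1/3
sum k=1..1:
  [1] −1/1 = -1
S = -1
C² = P²·S² = 1/3 ; C = -0.577350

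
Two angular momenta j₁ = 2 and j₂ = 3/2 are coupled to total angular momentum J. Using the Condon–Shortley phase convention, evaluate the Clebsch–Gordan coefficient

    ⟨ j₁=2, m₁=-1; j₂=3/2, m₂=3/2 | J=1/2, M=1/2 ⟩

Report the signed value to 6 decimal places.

−√(1/10) = -0.316228

j₁+j₂−J=3  J+j₁−j₂=1  J−j₁+j₂=0  j₁+j₂+J+1=5
(j₁±m₁, j₂±m₂, J±M) = (1,3,3,0,1,0)
P² = 18/5
sum k=3..3:
  [3] −1/6 = -1/6
S = -1/6
C² = P²·S² = 1/10 ; C = -0.316228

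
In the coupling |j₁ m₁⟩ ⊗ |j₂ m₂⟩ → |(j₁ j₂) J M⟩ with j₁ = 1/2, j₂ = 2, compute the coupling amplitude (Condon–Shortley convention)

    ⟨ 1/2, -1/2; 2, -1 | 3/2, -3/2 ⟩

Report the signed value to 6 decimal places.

√[4·1!0!3!/5! · 0!1!1!3!0!3!] = √(36/5)
  +(−1)^1/∏(1,0,0,0,0,3)! = -1/6  (running -1/6)
⟨..|..⟩ = √(36/5)·(-1/6) = -0.447214

-0.447214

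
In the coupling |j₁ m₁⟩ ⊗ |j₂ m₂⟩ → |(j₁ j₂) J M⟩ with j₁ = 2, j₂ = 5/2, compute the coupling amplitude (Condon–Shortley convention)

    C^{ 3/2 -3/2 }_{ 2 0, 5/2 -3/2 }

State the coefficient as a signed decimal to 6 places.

-0.585540

triangle: 3!*1!*2!/7! = 12/5040
(j±m)!: 2!*2!*1!*4!*0!*3! = 576
prefactor² = (2J+1)*Δ*N² = 192/35
  k=1: −1/(1!*2!*1!*0!*0!*2!) = -1/4
Σ = -1/4  ⇒  CG² = 192/35*(-1/4)² = 12/35
CG = −√(12/35) = -0.585540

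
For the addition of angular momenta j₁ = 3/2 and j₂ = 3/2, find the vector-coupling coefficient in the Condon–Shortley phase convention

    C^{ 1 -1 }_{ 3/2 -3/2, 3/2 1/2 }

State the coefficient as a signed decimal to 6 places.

j₁+j₂−J=2  J+j₁−j₂=1  J−j₁+j₂=1  j₁+j₂+J+1=5
(j₁±m₁, j₂±m₂, J±M) = (0,3,2,1,0,2)
P² = 6/5
sum k=2..2:
  [2] +1/2 = 1/2
S = 1/2
C² = P²·S² = 3/10 ; C = +0.547723

+√(3/10) ≈ +0.547723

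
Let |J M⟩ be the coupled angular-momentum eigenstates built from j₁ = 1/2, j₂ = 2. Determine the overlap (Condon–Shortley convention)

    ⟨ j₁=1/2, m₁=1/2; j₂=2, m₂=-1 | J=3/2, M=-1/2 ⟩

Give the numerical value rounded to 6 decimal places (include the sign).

j₁+j₂−J=1  J+j₁−j₂=0  J−j₁+j₂=3  j₁+j₂+J+1=5
(j₁±m₁, j₂±m₂, J±M) = (1,0,1,3,1,2)
P² = 12/5
sum k=0..0:
  [0] +1/2 = 1/2
S = 1/2
C² = P²·S² = 3/5 ; C = +0.774597

+0.774597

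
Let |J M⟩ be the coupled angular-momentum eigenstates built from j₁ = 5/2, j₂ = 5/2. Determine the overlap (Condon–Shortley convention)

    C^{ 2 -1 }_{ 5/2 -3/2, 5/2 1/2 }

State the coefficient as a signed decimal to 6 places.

j₁+j₂−J=3  J+j₁−j₂=2  J−j₁+j₂=2  j₁+j₂+J+1=8
(j₁±m₁, j₂±m₂, J±M) = (1,4,3,2,1,3)
P² = 36/7
sum k=2..3:
  [2] +1/4 = 1/4
  [3] −1/12 = -1/12
S = 1/6
C² = P²·S² = 1/7 ; C = +0.377964

+0.377964  (= +√(1/7))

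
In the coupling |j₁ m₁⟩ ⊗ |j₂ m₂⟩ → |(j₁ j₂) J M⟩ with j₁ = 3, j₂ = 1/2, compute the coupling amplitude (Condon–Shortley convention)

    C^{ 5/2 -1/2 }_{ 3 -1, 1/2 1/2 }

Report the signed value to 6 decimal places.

−√(4/7) = -0.755929

j₁+j₂−J=1  J+j₁−j₂=5  J−j₁+j₂=0  j₁+j₂+J+1=7
(j₁±m₁, j₂±m₂, J±M) = (2,4,1,0,2,3)
P² = 576/7
sum k=1..1:
  [1] −1/12 = -1/12
S = -1/12
C² = P²·S² = 4/7 ; C = -0.755929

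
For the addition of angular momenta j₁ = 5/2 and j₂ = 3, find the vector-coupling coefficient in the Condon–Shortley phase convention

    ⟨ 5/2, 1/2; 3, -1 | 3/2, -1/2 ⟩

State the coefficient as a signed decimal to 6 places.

−√(1/105) ≈ -0.097590

j₁+j₂−J=4  J+j₁−j₂=1  J−j₁+j₂=2  j₁+j₂+J+1=8
(j₁±m₁, j₂±m₂, J±M) = (3,2,2,4,1,2)
P² = 192/35
sum k=1..2:
  [1] −1/6 = -1/6
  [2] +1/8 = 1/8
S = -1/24
C² = P²·S² = 1/105 ; C = -0.097590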